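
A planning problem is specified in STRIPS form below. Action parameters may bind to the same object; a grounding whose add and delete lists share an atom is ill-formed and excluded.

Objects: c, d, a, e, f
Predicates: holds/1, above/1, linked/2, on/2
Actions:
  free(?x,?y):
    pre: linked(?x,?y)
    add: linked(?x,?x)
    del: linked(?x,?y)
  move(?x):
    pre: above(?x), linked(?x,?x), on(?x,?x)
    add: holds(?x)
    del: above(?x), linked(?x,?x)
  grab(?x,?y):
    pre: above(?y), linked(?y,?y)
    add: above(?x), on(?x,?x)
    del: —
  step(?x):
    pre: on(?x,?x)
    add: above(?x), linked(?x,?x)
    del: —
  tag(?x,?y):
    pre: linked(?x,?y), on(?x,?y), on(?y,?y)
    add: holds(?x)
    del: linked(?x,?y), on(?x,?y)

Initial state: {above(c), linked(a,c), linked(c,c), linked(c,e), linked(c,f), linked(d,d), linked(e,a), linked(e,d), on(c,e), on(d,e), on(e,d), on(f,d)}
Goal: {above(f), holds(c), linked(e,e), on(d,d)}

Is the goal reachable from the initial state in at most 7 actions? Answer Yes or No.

1. free(e,d)  →  {above(c), linked(a,c), linked(c,c), linked(c,e), linked(c,f), linked(d,d), linked(e,a), linked(e,e), on(c,e), on(d,e), on(e,d), on(f,d)}
2. grab(c,c)  →  {above(c), linked(a,c), linked(c,c), linked(c,e), linked(c,f), linked(d,d), linked(e,a), linked(e,e), on(c,c), on(c,e), on(d,e), on(e,d), on(f,d)}
3. grab(d,c)  →  {above(c), above(d), linked(a,c), linked(c,c), linked(c,e), linked(c,f), linked(d,d), linked(e,a), linked(e,e), on(c,c), on(c,e), on(d,d), on(d,e), on(e,d), on(f,d)}
4. move(c)  →  {above(d), holds(c), linked(a,c), linked(c,e), linked(c,f), linked(d,d), linked(e,a), linked(e,e), on(c,c), on(c,e), on(d,d), on(d,e), on(e,d), on(f,d)}
5. grab(f,d)  →  {above(d), above(f), holds(c), linked(a,c), linked(c,e), linked(c,f), linked(d,d), linked(e,a), linked(e,e), on(c,c), on(c,e), on(d,d), on(d,e), on(e,d), on(f,d), on(f,f)}
optimal plan length = 5; 5 ≤ 7

Yes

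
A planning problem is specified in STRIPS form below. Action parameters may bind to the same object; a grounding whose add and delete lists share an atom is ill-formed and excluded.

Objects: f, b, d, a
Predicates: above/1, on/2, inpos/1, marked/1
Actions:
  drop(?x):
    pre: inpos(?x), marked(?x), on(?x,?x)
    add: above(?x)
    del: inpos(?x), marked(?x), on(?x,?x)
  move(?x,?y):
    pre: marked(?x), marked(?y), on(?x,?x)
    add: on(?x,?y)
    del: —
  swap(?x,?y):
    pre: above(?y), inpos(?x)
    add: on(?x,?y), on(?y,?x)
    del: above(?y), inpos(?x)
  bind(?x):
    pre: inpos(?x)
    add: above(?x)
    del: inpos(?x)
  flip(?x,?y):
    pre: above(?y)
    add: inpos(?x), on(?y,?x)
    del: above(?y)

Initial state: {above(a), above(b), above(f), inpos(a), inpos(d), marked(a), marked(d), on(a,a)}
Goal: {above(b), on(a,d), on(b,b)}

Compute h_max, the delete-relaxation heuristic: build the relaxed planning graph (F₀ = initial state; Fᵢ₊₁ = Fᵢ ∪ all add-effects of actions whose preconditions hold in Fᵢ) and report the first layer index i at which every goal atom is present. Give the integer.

F0 = init (8 atoms)
F1 = F0 ∪ {above(d), inpos(b), inpos(f), on(a,b), on(a,d), on(a,f), on(b,a), on(b,b), on(b,d), on(b,f), on(d,a), on(d,b), on(d,f), on(f,a), on(f,b), on(f,d), on(f,f)}  (25 atoms)
goal ⊆ F1  ⇒  h_max = 1

1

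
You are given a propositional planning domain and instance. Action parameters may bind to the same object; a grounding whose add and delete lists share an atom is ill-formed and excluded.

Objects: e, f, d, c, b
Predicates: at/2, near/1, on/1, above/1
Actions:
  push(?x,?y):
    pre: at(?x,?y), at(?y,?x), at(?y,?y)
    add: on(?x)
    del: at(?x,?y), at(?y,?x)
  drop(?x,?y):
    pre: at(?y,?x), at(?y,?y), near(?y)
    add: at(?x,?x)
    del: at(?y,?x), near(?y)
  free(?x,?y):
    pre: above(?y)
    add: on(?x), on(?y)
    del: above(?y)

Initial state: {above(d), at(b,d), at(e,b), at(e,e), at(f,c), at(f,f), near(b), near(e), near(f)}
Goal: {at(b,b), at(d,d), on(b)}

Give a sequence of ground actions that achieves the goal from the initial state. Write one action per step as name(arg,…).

1. drop(b,e)  →  {above(d), at(b,b), at(b,d), at(e,e), at(f,c), at(f,f), near(b), near(f)}
2. drop(d,b)  →  {above(d), at(b,b), at(d,d), at(e,e), at(f,c), at(f,f), near(f)}
3. free(b,d)  →  {at(b,b), at(d,d), at(e,e), at(f,c), at(f,f), near(f), on(b), on(d)}

drop(b,e); drop(d,b); free(b,d)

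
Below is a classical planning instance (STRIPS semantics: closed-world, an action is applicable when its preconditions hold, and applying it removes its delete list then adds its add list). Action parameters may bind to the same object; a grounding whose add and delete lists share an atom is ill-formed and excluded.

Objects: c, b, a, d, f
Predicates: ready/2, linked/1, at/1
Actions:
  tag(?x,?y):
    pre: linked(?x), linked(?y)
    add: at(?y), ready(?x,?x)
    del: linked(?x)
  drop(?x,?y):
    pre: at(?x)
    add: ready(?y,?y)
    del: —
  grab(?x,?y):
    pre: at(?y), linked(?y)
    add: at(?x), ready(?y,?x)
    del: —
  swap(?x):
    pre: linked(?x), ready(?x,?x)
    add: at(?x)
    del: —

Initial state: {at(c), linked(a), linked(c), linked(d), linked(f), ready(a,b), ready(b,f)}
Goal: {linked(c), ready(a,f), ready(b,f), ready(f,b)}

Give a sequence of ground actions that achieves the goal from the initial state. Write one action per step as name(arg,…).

tag(d,a); grab(f,a); grab(b,f)

1. tag(d,a)  →  {at(a), at(c), linked(a), linked(c), linked(f), ready(a,b), ready(b,f), ready(d,d)}
2. grab(f,a)  →  {at(a), at(c), at(f), linked(a), linked(c), linked(f), ready(a,b), ready(a,f), ready(b,f), ready(d,d)}
3. grab(b,f)  →  {at(a), at(b), at(c), at(f), linked(a), linked(c), linked(f), ready(a,b), ready(a,f), ready(b,f), ready(d,d), ready(f,b)}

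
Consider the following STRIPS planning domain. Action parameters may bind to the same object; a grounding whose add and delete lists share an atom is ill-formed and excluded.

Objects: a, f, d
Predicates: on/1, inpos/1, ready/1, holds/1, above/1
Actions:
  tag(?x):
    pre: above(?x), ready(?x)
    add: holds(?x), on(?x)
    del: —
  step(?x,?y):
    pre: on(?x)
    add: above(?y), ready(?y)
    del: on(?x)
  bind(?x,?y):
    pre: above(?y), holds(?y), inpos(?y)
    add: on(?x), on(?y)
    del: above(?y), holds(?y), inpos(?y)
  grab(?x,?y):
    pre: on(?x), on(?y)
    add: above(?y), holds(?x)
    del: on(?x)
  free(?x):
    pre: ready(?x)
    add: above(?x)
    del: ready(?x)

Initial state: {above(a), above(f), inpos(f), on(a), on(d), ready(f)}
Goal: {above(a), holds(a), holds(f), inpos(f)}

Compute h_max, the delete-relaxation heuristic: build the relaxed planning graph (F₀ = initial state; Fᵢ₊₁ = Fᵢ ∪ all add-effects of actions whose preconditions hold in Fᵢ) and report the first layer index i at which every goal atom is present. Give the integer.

1

F0 = init (6 atoms)
F1 = F0 ∪ {above(d), holds(a), holds(d), holds(f), on(f), ready(a), ready(d)}  (13 atoms)
goal ⊆ F1  ⇒  h_max = 1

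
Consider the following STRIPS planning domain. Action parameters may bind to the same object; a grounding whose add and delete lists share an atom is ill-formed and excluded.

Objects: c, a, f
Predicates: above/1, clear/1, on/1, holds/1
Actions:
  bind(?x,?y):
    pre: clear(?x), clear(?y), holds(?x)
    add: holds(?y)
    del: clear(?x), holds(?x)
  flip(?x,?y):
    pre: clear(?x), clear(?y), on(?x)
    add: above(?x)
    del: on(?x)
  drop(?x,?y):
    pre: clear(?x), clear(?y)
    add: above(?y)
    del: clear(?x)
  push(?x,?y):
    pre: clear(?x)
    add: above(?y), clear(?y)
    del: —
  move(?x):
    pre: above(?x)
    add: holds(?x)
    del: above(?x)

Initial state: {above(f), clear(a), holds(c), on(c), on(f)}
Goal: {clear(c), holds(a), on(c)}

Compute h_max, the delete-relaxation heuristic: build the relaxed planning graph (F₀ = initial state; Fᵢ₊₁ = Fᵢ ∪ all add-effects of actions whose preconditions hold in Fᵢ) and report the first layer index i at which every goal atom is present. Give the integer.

2

F0 = init (5 atoms)
F1 = F0 ∪ {above(a), above(c), clear(c), clear(f), holds(f)}  (10 atoms)
F2 = F1 ∪ {holds(a)}  (11 atoms)
goal ⊆ F2  ⇒  h_max = 2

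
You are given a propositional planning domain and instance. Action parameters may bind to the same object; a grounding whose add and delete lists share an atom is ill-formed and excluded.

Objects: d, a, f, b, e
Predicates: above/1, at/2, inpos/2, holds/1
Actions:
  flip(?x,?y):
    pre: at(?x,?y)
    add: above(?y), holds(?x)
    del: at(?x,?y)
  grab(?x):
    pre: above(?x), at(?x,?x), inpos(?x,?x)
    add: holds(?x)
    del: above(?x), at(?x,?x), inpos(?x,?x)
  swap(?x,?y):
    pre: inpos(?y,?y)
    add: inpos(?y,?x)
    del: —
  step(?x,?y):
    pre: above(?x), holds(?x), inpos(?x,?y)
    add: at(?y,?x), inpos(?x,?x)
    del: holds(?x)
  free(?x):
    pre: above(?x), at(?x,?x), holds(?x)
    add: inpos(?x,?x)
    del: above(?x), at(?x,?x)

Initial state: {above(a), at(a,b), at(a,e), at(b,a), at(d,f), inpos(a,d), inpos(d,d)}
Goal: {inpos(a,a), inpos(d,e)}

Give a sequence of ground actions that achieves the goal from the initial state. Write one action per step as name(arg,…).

flip(a,b); swap(e,d); step(a,d)

1. flip(a,b)  →  {above(a), above(b), at(a,e), at(b,a), at(d,f), holds(a), inpos(a,d), inpos(d,d)}
2. swap(e,d)  →  {above(a), above(b), at(a,e), at(b,a), at(d,f), holds(a), inpos(a,d), inpos(d,d), inpos(d,e)}
3. step(a,d)  →  {above(a), above(b), at(a,e), at(b,a), at(d,a), at(d,f), inpos(a,a), inpos(a,d), inpos(d,d), inpos(d,e)}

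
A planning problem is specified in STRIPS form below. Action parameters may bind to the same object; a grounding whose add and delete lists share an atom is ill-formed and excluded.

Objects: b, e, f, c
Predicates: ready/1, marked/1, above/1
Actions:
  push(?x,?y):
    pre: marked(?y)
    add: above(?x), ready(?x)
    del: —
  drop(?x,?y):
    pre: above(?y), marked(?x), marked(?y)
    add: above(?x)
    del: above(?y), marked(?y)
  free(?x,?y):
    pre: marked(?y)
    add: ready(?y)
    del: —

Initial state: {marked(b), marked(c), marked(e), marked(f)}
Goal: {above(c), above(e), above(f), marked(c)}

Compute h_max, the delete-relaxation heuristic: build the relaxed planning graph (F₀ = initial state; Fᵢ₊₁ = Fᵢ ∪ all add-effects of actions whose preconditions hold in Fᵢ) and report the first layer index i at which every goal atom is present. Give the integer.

1

F0 = init (4 atoms)
F1 = F0 ∪ {above(b), above(c), above(e), above(f), ready(b), ready(c), ready(e), ready(f)}  (12 atoms)
goal ⊆ F1  ⇒  h_max = 1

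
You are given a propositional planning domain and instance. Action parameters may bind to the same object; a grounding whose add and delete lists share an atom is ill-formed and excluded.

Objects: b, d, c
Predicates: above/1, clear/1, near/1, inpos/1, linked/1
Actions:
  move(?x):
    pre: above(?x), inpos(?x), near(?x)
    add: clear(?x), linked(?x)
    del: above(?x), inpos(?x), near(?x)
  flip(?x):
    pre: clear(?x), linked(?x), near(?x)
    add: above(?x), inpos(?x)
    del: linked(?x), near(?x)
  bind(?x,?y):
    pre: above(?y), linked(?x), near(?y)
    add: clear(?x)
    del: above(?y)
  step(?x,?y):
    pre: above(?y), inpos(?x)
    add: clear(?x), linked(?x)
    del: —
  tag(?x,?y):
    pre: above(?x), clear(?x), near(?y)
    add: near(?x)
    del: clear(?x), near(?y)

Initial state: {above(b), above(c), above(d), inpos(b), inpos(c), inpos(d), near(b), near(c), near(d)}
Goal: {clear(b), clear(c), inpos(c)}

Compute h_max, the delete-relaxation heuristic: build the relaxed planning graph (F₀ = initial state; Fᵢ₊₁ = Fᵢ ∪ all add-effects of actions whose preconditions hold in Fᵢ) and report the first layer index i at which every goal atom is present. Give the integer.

F0 = init (9 atoms)
F1 = F0 ∪ {clear(b), clear(c), clear(d), linked(b), linked(c), linked(d)}  (15 atoms)
goal ⊆ F1  ⇒  h_max = 1

1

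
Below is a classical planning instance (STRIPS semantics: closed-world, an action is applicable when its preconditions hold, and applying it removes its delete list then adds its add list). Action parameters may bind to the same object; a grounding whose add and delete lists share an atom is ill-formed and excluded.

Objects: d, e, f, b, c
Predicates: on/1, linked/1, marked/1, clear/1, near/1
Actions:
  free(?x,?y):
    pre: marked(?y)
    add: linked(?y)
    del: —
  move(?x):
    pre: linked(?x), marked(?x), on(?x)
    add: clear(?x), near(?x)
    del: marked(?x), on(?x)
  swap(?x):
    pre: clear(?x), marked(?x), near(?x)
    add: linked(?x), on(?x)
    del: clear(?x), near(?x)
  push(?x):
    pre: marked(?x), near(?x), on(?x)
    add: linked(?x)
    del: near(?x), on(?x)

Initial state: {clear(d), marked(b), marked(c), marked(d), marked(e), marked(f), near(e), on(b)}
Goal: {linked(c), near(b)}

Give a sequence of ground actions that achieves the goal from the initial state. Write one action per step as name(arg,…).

free(d,b); free(d,c); move(b)

1. free(d,b)  →  {clear(d), linked(b), marked(b), marked(c), marked(d), marked(e), marked(f), near(e), on(b)}
2. free(d,c)  →  {clear(d), linked(b), linked(c), marked(b), marked(c), marked(d), marked(e), marked(f), near(e), on(b)}
3. move(b)  →  {clear(b), clear(d), linked(b), linked(c), marked(c), marked(d), marked(e), marked(f), near(b), near(e)}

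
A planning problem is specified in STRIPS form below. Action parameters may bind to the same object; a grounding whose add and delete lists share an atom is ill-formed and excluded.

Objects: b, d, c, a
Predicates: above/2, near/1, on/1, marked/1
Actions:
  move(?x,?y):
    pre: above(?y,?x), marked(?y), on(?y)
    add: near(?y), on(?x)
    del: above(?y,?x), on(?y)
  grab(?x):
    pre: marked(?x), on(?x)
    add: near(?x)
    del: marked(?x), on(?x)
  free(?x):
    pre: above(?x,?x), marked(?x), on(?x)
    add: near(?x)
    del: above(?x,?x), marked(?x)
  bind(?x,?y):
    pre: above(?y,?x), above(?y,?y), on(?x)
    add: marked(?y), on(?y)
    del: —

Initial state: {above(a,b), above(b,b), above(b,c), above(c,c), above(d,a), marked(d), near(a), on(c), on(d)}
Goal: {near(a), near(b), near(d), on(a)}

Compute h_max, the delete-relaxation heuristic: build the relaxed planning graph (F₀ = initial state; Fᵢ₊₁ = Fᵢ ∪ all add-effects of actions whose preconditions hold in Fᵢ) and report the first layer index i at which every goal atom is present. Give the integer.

F0 = init (9 atoms)
F1 = F0 ∪ {marked(b), marked(c), near(d), on(a), on(b)}  (14 atoms)
F2 = F1 ∪ {near(b), near(c)}  (16 atoms)
goal ⊆ F2  ⇒  h_max = 2

2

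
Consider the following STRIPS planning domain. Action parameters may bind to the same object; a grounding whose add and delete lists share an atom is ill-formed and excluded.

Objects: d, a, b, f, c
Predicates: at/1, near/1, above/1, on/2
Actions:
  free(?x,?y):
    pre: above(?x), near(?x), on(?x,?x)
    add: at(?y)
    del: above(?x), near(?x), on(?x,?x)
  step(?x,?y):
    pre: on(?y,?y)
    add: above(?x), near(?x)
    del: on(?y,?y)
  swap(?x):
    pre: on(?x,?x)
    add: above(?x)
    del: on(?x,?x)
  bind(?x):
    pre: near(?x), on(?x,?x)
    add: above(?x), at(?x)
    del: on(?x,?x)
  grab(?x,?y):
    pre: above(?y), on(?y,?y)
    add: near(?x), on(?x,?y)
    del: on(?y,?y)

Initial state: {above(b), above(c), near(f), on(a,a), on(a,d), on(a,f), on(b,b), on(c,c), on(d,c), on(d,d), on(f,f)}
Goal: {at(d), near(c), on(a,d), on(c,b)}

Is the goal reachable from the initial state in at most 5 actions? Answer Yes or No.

Yes

1. step(d,a)  →  {above(b), above(c), above(d), near(d), near(f), on(a,d), on(a,f), on(b,b), on(c,c), on(d,c), on(d,d), on(f,f)}
2. free(d,d)  →  {above(b), above(c), at(d), near(f), on(a,d), on(a,f), on(b,b), on(c,c), on(d,c), on(f,f)}
3. grab(c,b)  →  {above(b), above(c), at(d), near(c), near(f), on(a,d), on(a,f), on(c,b), on(c,c), on(d,c), on(f,f)}
optimal plan length = 3; 3 ≤ 5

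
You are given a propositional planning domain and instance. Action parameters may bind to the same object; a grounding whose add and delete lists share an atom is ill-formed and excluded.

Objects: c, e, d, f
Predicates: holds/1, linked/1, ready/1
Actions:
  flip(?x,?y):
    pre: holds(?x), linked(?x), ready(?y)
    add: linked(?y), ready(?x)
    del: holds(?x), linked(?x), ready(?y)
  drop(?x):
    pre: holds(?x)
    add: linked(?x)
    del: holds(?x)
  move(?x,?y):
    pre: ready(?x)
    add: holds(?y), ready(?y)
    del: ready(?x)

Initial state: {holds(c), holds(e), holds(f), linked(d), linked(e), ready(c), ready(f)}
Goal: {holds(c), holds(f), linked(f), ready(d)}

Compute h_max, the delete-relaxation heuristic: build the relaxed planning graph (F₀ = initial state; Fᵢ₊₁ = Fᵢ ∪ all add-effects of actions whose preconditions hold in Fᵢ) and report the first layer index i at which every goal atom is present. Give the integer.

F0 = init (7 atoms)
F1 = F0 ∪ {holds(d), linked(c), linked(f), ready(d), ready(e)}  (12 atoms)
goal ⊆ F1  ⇒  h_max = 1

1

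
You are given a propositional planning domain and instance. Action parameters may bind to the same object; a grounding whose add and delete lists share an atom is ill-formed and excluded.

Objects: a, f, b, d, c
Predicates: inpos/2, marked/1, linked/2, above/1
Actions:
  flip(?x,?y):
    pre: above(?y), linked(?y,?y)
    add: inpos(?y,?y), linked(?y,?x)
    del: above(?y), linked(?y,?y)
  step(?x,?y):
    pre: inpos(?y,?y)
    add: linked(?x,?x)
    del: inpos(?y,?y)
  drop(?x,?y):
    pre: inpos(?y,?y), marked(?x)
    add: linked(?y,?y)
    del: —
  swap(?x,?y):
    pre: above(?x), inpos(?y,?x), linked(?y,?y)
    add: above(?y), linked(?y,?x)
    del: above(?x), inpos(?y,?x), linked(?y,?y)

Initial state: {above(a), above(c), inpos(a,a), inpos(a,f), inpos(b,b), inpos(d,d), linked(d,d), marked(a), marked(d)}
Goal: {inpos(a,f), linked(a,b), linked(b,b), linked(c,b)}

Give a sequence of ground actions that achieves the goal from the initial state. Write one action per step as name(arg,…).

step(a,a); flip(b,a); step(b,a); step(c,b); flip(b,c)

1. step(a,a)  →  {above(a), above(c), inpos(a,f), inpos(b,b), inpos(d,d), linked(a,a), linked(d,d), marked(a), marked(d)}
2. flip(b,a)  →  {above(c), inpos(a,a), inpos(a,f), inpos(b,b), inpos(d,d), linked(a,b), linked(d,d), marked(a), marked(d)}
3. step(b,a)  →  {above(c), inpos(a,f), inpos(b,b), inpos(d,d), linked(a,b), linked(b,b), linked(d,d), marked(a), marked(d)}
4. step(c,b)  →  {above(c), inpos(a,f), inpos(d,d), linked(a,b), linked(b,b), linked(c,c), linked(d,d), marked(a), marked(d)}
5. flip(b,c)  →  {inpos(a,f), inpos(c,c), inpos(d,d), linked(a,b), linked(b,b), linked(c,b), linked(d,d), marked(a), marked(d)}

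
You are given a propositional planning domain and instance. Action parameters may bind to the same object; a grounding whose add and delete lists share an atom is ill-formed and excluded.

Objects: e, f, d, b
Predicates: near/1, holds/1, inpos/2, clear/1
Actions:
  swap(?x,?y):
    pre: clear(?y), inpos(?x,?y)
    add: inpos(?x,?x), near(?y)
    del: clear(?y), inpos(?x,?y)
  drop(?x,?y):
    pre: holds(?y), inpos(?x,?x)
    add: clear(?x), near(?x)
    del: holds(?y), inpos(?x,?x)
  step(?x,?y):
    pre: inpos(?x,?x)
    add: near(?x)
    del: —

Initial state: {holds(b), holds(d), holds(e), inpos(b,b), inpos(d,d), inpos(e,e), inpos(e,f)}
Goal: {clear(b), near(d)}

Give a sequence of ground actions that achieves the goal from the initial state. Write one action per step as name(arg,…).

1. drop(d,e)  →  {clear(d), holds(b), holds(d), inpos(b,b), inpos(e,e), inpos(e,f), near(d)}
2. drop(b,d)  →  {clear(b), clear(d), holds(b), inpos(e,e), inpos(e,f), near(b), near(d)}

drop(d,e); drop(b,d)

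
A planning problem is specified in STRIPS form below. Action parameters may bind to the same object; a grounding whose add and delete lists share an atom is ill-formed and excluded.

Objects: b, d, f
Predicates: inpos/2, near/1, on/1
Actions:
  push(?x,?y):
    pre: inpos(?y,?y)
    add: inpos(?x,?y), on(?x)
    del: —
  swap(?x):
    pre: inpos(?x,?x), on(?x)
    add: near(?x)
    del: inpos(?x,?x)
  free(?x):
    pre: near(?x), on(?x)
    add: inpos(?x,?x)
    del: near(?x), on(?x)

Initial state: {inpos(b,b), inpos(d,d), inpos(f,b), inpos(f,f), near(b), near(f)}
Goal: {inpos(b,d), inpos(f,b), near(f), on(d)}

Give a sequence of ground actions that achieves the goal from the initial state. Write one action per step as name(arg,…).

push(b,d); push(d,b)

1. push(b,d)  →  {inpos(b,b), inpos(b,d), inpos(d,d), inpos(f,b), inpos(f,f), near(b), near(f), on(b)}
2. push(d,b)  →  {inpos(b,b), inpos(b,d), inpos(d,b), inpos(d,d), inpos(f,b), inpos(f,f), near(b), near(f), on(b), on(d)}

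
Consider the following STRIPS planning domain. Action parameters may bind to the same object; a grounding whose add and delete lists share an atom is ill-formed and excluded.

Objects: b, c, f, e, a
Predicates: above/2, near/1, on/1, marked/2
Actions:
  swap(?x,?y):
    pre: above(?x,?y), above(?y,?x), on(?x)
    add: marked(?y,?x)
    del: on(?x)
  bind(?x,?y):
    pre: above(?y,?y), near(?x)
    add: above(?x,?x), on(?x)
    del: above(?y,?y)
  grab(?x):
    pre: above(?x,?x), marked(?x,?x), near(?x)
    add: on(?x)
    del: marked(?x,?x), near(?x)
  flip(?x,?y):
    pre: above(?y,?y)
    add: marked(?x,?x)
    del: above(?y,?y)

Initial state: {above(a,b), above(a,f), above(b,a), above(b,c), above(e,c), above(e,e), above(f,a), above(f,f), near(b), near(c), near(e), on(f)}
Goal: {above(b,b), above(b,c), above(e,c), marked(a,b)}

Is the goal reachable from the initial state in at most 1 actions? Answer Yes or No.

No

1. bind(b,f)  →  {above(a,b), above(a,f), above(b,a), above(b,b), above(b,c), above(e,c), above(e,e), above(f,a), near(b), near(c), near(e), on(b), on(f)}
2. swap(b,a)  →  {above(a,b), above(a,f), above(b,a), above(b,b), above(b,c), above(e,c), above(e,e), above(f,a), marked(a,b), near(b), near(c), near(e), on(f)}
optimal plan length = 2; 2 > 1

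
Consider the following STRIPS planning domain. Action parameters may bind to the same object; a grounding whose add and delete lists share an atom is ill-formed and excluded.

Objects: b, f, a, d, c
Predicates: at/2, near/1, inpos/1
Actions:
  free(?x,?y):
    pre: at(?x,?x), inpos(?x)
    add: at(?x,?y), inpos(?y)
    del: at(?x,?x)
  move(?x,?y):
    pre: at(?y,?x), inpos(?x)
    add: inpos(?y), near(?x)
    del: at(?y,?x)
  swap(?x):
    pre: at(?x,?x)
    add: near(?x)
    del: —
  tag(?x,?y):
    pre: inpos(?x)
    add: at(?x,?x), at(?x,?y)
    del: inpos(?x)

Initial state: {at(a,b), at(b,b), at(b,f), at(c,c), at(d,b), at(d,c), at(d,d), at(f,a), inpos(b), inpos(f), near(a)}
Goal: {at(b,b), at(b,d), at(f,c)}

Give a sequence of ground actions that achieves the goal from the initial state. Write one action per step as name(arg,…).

tag(b,d); tag(f,c)

1. tag(b,d)  →  {at(a,b), at(b,b), at(b,d), at(b,f), at(c,c), at(d,b), at(d,c), at(d,d), at(f,a), inpos(f), near(a)}
2. tag(f,c)  →  {at(a,b), at(b,b), at(b,d), at(b,f), at(c,c), at(d,b), at(d,c), at(d,d), at(f,a), at(f,c), at(f,f), near(a)}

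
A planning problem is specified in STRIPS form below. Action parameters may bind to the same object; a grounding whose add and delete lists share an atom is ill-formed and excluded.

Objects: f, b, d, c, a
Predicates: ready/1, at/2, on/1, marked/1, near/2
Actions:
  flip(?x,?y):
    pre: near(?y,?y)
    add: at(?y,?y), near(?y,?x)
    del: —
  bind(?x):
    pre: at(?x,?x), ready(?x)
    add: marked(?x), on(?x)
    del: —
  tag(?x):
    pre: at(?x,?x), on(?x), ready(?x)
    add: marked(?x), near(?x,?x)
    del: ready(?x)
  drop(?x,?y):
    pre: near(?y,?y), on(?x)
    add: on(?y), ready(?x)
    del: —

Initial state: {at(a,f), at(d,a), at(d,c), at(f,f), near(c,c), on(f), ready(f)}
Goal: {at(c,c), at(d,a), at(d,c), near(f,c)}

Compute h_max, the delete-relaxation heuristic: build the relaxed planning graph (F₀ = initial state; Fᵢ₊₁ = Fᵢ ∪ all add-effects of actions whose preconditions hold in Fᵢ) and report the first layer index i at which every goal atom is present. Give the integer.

2

F0 = init (7 atoms)
F1 = F0 ∪ {at(c,c), marked(f), near(c,a), near(c,b), near(c,d), near(c,f), near(f,f), on(c)}  (15 atoms)
F2 = F1 ∪ {near(f,a), near(f,b), near(f,c), near(f,d), ready(c)}  (20 atoms)
goal ⊆ F2  ⇒  h_max = 2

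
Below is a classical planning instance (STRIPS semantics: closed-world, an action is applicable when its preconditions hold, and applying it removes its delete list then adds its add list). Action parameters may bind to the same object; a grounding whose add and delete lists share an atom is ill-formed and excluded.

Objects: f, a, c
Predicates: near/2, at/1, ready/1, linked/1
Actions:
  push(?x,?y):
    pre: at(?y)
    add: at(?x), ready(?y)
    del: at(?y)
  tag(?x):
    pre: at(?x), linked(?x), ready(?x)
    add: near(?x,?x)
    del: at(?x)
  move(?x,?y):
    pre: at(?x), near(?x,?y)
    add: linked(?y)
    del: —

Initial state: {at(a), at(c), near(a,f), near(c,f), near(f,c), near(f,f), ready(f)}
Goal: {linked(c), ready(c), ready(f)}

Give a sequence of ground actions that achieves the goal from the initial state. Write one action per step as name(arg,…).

push(f,c); move(f,c)

1. push(f,c)  →  {at(a), at(f), near(a,f), near(c,f), near(f,c), near(f,f), ready(c), ready(f)}
2. move(f,c)  →  {at(a), at(f), linked(c), near(a,f), near(c,f), near(f,c), near(f,f), ready(c), ready(f)}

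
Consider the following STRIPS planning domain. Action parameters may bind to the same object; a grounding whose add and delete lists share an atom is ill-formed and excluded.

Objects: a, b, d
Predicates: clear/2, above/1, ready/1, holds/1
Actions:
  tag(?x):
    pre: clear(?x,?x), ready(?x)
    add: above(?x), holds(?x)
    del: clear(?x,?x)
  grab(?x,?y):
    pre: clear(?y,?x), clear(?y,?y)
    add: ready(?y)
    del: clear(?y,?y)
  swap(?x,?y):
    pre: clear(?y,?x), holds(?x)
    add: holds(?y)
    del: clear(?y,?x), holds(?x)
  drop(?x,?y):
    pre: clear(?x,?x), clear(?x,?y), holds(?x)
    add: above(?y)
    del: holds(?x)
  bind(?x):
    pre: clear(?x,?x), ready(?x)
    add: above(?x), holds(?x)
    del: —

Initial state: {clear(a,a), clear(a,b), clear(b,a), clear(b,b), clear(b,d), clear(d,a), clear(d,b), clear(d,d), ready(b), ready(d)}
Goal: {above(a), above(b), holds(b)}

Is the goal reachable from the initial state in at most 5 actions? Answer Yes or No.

1. tag(b)  →  {above(b), clear(a,a), clear(a,b), clear(b,a), clear(b,d), clear(d,a), clear(d,b), clear(d,d), holds(b), ready(b), ready(d)}
2. bind(d)  →  {above(b), above(d), clear(a,a), clear(a,b), clear(b,a), clear(b,d), clear(d,a), clear(d,b), clear(d,d), holds(b), holds(d), ready(b), ready(d)}
3. drop(d,a)  →  {above(a), above(b), above(d), clear(a,a), clear(a,b), clear(b,a), clear(b,d), clear(d,a), clear(d,b), clear(d,d), holds(b), ready(b), ready(d)}
optimal plan length = 3; 3 ≤ 5

Yes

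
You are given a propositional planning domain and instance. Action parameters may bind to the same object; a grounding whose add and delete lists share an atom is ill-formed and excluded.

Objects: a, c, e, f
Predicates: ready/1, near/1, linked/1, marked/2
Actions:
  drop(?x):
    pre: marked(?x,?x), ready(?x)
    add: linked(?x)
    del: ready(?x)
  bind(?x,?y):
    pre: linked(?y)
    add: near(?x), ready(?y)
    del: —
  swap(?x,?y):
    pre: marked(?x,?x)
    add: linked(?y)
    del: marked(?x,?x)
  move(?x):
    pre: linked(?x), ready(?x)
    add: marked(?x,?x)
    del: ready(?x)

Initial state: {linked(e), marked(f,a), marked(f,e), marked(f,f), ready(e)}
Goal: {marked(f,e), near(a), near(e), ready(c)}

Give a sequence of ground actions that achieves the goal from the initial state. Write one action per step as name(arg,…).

1. bind(a,e)  →  {linked(e), marked(f,a), marked(f,e), marked(f,f), near(a), ready(e)}
2. swap(f,c)  →  {linked(c), linked(e), marked(f,a), marked(f,e), near(a), ready(e)}
3. bind(e,c)  →  {linked(c), linked(e), marked(f,a), marked(f,e), near(a), near(e), ready(c), ready(e)}

bind(a,e); swap(f,c); bind(e,c)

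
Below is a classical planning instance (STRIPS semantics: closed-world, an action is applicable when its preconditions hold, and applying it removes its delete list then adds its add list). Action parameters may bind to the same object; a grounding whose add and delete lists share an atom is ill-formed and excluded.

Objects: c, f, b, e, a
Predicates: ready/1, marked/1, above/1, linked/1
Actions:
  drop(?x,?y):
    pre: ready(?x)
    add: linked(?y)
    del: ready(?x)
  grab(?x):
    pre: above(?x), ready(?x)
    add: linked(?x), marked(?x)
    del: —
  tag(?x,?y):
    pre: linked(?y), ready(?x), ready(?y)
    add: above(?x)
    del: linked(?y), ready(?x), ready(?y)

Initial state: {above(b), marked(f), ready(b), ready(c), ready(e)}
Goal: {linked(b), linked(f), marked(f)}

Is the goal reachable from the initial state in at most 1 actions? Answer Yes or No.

1. drop(c,f)  →  {above(b), linked(f), marked(f), ready(b), ready(e)}
2. drop(b,b)  →  {above(b), linked(b), linked(f), marked(f), ready(e)}
optimal plan length = 2; 2 > 1

No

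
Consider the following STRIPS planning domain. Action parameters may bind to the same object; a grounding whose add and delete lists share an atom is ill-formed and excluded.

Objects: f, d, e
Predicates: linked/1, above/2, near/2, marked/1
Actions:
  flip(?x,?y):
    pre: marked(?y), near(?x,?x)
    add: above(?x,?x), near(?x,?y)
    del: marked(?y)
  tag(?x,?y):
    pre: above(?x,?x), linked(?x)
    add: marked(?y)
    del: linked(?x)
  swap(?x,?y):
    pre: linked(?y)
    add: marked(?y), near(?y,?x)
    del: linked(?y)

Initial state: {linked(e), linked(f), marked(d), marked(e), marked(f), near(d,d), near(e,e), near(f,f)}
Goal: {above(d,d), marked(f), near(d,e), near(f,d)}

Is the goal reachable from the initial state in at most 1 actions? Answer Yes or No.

1. flip(f,d)  →  {above(f,f), linked(e), linked(f), marked(e), marked(f), near(d,d), near(e,e), near(f,d), near(f,f)}
2. flip(d,e)  →  {above(d,d), above(f,f), linked(e), linked(f), marked(f), near(d,d), near(d,e), near(e,e), near(f,d), near(f,f)}
optimal plan length = 2; 2 > 1

No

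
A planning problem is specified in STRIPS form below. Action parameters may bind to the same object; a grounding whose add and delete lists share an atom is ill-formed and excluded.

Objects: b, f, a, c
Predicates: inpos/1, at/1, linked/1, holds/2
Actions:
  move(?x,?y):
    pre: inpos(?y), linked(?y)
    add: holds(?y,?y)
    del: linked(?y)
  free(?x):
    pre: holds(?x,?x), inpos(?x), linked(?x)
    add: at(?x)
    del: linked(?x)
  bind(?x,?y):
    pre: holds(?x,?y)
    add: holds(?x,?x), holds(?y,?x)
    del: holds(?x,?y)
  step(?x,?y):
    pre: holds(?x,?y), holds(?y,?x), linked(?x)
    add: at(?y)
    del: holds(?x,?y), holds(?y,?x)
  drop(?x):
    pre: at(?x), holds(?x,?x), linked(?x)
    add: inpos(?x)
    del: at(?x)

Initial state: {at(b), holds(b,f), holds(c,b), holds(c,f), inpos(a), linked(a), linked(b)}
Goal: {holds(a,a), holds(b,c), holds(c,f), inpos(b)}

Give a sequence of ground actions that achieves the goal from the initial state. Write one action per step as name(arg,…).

move(b,a); bind(b,f); bind(c,b); drop(b)

1. move(b,a)  →  {at(b), holds(a,a), holds(b,f), holds(c,b), holds(c,f), inpos(a), linked(b)}
2. bind(b,f)  →  {at(b), holds(a,a), holds(b,b), holds(c,b), holds(c,f), holds(f,b), inpos(a), linked(b)}
3. bind(c,b)  →  {at(b), holds(a,a), holds(b,b), holds(b,c), holds(c,c), holds(c,f), holds(f,b), inpos(a), linked(b)}
4. drop(b)  →  {holds(a,a), holds(b,b), holds(b,c), holds(c,c), holds(c,f), holds(f,b), inpos(a), inpos(b), linked(b)}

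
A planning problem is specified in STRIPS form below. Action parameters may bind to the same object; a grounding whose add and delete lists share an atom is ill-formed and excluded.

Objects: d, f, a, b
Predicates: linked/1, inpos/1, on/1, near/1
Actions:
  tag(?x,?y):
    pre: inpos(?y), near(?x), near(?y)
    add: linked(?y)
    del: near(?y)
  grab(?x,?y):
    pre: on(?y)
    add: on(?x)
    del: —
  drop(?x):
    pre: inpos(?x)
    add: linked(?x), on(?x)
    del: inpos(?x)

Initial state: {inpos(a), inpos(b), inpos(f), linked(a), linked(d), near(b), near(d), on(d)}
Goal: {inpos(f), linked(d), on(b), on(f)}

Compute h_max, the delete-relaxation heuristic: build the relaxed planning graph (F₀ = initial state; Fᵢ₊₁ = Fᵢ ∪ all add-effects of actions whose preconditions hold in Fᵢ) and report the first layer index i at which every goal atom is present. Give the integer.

F0 = init (8 atoms)
F1 = F0 ∪ {linked(b), linked(f), on(a), on(b), on(f)}  (13 atoms)
goal ⊆ F1  ⇒  h_max = 1

1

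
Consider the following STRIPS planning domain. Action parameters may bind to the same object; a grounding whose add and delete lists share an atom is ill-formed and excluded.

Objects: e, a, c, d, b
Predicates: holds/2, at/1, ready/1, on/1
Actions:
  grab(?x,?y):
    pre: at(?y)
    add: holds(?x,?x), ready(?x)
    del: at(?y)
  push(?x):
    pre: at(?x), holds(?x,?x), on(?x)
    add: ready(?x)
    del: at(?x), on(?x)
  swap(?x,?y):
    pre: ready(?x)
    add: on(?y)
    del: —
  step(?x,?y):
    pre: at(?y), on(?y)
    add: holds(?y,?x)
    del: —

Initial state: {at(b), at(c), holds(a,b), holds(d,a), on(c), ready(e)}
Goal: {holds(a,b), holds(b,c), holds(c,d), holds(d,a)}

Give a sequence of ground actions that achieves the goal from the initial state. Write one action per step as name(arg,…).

swap(e,b); step(c,b); step(d,c)

1. swap(e,b)  →  {at(b), at(c), holds(a,b), holds(d,a), on(b), on(c), ready(e)}
2. step(c,b)  →  {at(b), at(c), holds(a,b), holds(b,c), holds(d,a), on(b), on(c), ready(e)}
3. step(d,c)  →  {at(b), at(c), holds(a,b), holds(b,c), holds(c,d), holds(d,a), on(b), on(c), ready(e)}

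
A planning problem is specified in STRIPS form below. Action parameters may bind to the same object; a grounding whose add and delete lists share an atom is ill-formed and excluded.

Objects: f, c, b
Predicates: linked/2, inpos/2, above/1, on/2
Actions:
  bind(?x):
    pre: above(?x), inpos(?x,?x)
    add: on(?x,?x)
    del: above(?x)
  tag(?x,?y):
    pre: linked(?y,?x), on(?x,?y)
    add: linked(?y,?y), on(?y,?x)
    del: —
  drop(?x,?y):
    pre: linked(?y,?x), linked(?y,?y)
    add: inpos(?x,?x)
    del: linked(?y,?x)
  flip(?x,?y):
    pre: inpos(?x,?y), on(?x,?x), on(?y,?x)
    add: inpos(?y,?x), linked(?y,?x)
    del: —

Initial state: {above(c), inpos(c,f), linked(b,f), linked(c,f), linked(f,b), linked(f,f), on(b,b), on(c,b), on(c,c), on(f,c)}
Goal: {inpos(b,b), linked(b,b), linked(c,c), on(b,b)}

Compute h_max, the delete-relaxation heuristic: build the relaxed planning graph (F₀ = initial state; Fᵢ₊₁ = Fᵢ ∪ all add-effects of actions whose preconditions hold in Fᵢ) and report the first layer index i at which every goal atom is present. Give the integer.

2

F0 = init (10 atoms)
F1 = F0 ∪ {inpos(b,b), inpos(f,c), inpos(f,f), linked(c,c), linked(f,c), on(c,f)}  (16 atoms)
F2 = F1 ∪ {inpos(c,c), linked(b,b)}  (18 atoms)
goal ⊆ F2  ⇒  h_max = 2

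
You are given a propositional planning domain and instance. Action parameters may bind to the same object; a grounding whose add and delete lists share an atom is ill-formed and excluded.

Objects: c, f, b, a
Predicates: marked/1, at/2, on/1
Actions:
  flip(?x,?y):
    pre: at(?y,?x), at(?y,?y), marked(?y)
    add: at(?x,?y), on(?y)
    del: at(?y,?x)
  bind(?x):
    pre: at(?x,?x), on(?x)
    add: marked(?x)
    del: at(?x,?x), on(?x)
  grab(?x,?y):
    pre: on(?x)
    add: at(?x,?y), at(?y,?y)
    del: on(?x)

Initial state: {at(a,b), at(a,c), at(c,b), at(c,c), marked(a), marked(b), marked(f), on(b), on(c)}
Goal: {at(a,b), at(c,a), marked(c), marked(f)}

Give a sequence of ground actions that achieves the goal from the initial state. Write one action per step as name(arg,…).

1. bind(c)  →  {at(a,b), at(a,c), at(c,b), marked(a), marked(b), marked(c), marked(f), on(b)}
2. grab(b,a)  →  {at(a,a), at(a,b), at(a,c), at(b,a), at(c,b), marked(a), marked(b), marked(c), marked(f)}
3. flip(c,a)  →  {at(a,a), at(a,b), at(b,a), at(c,a), at(c,b), marked(a), marked(b), marked(c), marked(f), on(a)}

bind(c); grab(b,a); flip(c,a)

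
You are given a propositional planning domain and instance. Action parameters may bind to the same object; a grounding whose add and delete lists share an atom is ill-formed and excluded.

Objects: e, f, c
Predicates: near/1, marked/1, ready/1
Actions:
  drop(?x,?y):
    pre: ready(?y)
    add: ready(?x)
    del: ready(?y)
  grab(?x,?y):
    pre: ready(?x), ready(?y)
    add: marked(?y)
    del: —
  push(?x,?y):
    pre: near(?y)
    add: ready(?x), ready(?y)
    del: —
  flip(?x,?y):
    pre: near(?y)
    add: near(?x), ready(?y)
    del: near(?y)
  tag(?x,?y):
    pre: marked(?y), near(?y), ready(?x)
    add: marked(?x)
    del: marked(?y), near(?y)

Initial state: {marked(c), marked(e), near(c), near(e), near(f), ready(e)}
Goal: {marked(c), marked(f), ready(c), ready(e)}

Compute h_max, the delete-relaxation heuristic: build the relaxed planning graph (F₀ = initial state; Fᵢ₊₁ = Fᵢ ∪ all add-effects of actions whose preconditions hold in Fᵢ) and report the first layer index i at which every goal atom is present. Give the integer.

2

F0 = init (6 atoms)
F1 = F0 ∪ {ready(c), ready(f)}  (8 atoms)
F2 = F1 ∪ {marked(f)}  (9 atoms)
goal ⊆ F2  ⇒  h_max = 2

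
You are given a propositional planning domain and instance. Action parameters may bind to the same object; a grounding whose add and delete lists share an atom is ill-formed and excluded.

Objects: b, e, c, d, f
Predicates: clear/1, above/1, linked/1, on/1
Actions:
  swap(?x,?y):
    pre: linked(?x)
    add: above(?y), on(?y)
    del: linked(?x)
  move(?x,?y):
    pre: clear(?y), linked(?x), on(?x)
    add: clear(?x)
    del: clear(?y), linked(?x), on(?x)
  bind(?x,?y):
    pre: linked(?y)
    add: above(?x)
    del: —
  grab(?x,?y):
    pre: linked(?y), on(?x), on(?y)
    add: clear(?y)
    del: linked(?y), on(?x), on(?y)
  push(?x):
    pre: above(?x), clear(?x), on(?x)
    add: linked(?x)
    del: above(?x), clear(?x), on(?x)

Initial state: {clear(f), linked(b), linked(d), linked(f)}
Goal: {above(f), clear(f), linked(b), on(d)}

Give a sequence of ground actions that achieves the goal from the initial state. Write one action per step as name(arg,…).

swap(d,d); swap(f,f)

1. swap(d,d)  →  {above(d), clear(f), linked(b), linked(f), on(d)}
2. swap(f,f)  →  {above(d), above(f), clear(f), linked(b), on(d), on(f)}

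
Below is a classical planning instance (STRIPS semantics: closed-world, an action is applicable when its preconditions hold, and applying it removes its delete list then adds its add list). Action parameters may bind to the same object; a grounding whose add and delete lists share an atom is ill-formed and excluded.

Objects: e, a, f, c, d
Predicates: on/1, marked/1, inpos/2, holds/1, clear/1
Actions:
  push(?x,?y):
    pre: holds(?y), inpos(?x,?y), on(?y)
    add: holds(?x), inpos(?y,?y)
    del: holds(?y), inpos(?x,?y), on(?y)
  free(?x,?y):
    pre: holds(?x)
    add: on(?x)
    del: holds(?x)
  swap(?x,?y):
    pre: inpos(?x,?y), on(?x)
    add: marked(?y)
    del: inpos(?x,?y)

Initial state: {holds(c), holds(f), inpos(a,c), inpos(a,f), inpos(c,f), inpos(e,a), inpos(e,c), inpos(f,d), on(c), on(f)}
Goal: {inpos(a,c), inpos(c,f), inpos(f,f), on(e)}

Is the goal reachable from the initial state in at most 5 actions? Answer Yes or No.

1. push(e,c)  →  {holds(e), holds(f), inpos(a,c), inpos(a,f), inpos(c,c), inpos(c,f), inpos(e,a), inpos(f,d), on(f)}
2. push(a,f)  →  {holds(a), holds(e), inpos(a,c), inpos(c,c), inpos(c,f), inpos(e,a), inpos(f,d), inpos(f,f)}
3. free(e,e)  →  {holds(a), inpos(a,c), inpos(c,c), inpos(c,f), inpos(e,a), inpos(f,d), inpos(f,f), on(e)}
optimal plan length = 3; 3 ≤ 5

Yes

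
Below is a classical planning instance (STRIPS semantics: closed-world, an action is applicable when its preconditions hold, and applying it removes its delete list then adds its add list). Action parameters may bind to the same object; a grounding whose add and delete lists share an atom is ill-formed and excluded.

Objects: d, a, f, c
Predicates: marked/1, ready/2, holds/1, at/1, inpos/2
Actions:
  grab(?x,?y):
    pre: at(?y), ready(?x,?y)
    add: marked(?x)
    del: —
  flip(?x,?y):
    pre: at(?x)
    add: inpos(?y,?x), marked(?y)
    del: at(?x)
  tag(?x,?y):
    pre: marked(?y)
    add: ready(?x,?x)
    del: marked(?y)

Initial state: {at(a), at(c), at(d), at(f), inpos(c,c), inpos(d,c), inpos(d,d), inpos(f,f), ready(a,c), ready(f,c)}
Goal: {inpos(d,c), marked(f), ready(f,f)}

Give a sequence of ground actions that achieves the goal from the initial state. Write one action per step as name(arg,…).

grab(a,c); grab(f,c); tag(f,a)

1. grab(a,c)  →  {at(a), at(c), at(d), at(f), inpos(c,c), inpos(d,c), inpos(d,d), inpos(f,f), marked(a), ready(a,c), ready(f,c)}
2. grab(f,c)  →  {at(a), at(c), at(d), at(f), inpos(c,c), inpos(d,c), inpos(d,d), inpos(f,f), marked(a), marked(f), ready(a,c), ready(f,c)}
3. tag(f,a)  →  {at(a), at(c), at(d), at(f), inpos(c,c), inpos(d,c), inpos(d,d), inpos(f,f), marked(f), ready(a,c), ready(f,c), ready(f,f)}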